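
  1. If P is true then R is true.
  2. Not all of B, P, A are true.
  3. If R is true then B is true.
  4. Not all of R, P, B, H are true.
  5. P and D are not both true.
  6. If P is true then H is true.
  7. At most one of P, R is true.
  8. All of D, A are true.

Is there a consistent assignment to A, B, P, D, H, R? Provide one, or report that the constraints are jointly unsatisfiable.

A: True, B: False, P: False, D: True, H: False, R: False

  (1) P=F ⇒ R: vacuous ✓
  (2) {B, P, A}: 1/3 true — not all ✓
  (3) R=F ⇒ B: vacuous ✓
  (4) {R, P, B, H}: 0/4 true — not all ✓
  (5) P=F, D=T — not both ✓
  (6) P=F ⇒ H: vacuous ✓
  (7) {P, R}: 0 true — at most one ✓
  (8) {D, A}: all 2 true ✓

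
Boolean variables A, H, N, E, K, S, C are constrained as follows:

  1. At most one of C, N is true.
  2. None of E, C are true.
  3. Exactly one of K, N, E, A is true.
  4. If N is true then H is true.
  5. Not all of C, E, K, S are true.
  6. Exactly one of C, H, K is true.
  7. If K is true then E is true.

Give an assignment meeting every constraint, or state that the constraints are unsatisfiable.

A = True; H = True; N = False; E = False; K = False; S = False; C = False

  (1) {C, N}: 0 true — at most one ✓
  (2) {E, C}: 0 true — none ✓
  (3) {K, N, E, A}: 1 true — exactly one ✓
  (4) N=F ⇒ H: vacuous ✓
  (5) {C, E, K, S}: 0/4 true — not all ✓
  (6) {C, H, K}: 1 true — exactly one ✓
  (7) K=F ⇒ E: vacuous ✓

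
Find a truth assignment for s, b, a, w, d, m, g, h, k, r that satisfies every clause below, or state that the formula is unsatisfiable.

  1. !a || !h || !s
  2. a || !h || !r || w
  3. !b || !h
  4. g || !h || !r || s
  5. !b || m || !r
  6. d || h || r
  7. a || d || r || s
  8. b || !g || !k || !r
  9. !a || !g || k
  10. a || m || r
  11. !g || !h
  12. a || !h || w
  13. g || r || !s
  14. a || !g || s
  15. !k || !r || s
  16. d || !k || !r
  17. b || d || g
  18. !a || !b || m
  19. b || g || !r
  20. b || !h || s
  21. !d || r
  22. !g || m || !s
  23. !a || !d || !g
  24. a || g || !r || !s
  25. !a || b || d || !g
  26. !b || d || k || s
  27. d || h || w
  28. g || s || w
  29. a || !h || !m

Set s = True.
Set b = True.
  then (!b || !h) forces h = False.
Set a = False.
Set w = True.
Set d = False.
  then (d || h || r) forces r = True.
  then (d || !k || !r) forces k = False.
  then (a || g || !r || !s) forces g = True.
  then (!b || m || !r) forces m = True.
All clauses satisfied.

s = True; b = True; a = False; w = True; d = False; m = True; g = True; h = False; k = False; r = True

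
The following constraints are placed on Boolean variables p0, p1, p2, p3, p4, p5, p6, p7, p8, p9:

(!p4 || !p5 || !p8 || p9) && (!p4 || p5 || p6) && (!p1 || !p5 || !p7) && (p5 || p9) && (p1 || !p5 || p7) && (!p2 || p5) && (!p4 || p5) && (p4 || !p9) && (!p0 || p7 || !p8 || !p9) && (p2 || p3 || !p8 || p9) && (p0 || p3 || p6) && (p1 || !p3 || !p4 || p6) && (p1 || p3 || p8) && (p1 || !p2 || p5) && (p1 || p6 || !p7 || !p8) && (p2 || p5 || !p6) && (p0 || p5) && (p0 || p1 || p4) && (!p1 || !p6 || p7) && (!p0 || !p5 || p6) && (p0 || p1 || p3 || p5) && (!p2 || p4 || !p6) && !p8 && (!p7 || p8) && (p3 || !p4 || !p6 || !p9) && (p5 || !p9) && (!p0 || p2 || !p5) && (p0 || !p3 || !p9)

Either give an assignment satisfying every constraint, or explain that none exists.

Unit clause (!p8) forces p8 = False.
In (!p7 || p8) only !p7 is left, so p7 = False.
Set p0 = False.
  then (p0 || p5) forces p5 = True.
  then (p1 || !p5 || p7) forces p1 = True.
  then (!p1 || !p6 || p7) forces p6 = False.
  then (p0 || p3 || p6) forces p3 = True.
  then (p0 || !p3 || !p9) forces p9 = False.
Set p2 = True.
Set p4 = False.
All clauses satisfied.

p0 = False, p1 = True, p2 = True, p3 = True, p4 = False, p5 = True, p6 = False, p7 = False, p8 = False, p9 = False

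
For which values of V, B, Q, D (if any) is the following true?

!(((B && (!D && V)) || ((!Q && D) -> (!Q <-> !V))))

V = True, B = False, Q = False, D = True

  !(((B && (!D && V)) || ((!Q && D) -> (!Q <-> !V)))) = True
    (B && (!D && V)) || ((!Q && D) -> (!Q <-> !V)) = False
      B && (!D && V) = False
        !D && V = False
          !D = False
      (!Q && D) -> (!Q <-> !V) = False
        !Q && D = True
          !Q = True
        !Q <-> !V = False
          !Q = True
          !V = False
The formula evaluates to True.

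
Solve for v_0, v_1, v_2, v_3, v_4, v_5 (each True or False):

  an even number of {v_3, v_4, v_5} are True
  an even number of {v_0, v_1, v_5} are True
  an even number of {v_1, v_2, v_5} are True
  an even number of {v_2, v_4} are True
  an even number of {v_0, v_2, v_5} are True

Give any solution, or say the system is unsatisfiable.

v_0=T; v_1=T; v_2=T; v_3=T; v_4=T; v_5=F

{v_3, v_4, v_5}: 2 true → even ✓
{v_0, v_1, v_5}: 2 true → even ✓
{v_1, v_2, v_5}: 2 true → even ✓
{v_2, v_4}: 2 true → even ✓
{v_0, v_2, v_5}: 2 true → even ✓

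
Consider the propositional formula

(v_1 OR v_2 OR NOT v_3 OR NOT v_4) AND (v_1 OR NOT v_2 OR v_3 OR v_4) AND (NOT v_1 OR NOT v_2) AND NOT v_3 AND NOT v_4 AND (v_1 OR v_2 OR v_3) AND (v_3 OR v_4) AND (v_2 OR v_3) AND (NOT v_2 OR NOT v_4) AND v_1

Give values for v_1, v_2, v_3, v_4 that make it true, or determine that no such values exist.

Case v_3 = True:
  Clause (NOT v_3) is falsified — contradiction.
Case v_3 = False:
  (NOT v_4) forces v_4 = False.
  Clause (v_3 OR v_4) is falsified — contradiction.
Both cases fail, so the formula is unsatisfiable.

Unsatisfiable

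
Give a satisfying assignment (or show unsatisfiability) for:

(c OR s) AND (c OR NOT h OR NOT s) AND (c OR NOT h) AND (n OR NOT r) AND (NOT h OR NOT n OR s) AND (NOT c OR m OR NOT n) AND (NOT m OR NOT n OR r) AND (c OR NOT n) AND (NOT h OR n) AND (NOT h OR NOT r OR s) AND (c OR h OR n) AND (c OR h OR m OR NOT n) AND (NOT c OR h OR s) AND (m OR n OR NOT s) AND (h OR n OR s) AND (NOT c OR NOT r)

Set h = False.
Try s = False:
  (c OR s) forces c = True.
  clause (NOT c OR h OR s) is falsified — backtrack.
So s = True.
Set r = False.
Set c = True.
Try m = False:
  (NOT c OR m OR NOT n) forces n = False.
  clause (m OR n OR NOT s) is falsified — backtrack.
So m = True.
  then (NOT m OR NOT n OR r) forces n = False.
All clauses satisfied.

h: False, s: True, r: False, c: True, m: True, n: False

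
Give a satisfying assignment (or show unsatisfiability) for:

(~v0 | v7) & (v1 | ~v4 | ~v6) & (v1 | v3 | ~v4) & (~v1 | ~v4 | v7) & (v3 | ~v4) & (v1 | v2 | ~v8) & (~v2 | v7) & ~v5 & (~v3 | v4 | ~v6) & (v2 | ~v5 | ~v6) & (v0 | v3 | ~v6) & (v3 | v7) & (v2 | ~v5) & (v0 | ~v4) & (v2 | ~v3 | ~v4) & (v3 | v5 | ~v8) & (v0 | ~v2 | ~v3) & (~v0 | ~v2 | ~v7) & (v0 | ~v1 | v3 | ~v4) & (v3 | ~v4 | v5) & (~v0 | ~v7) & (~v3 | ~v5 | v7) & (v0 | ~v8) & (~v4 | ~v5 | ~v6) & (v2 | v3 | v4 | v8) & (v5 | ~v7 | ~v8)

v0: False, v1: False, v2: False, v3: True, v4: False, v5: False, v6: False, v7: False, v8: False

Unit clause (~v5) forces v5 = False.
Try v0 = True:
  (~v0 | v7) forces v7 = True.
  clause (~v0 | ~v7) is falsified — backtrack.
So v0 = False.
  then (v0 | ~v4) forces v4 = False.
  then (v0 | ~v8) forces v8 = False.
Set v1 = False.
Set v2 = False.
  then (v2 | v3 | v4 | v8) forces v3 = True.
  then (~v3 | v4 | ~v6) forces v6 = False.
Set v7 = False.
All clauses satisfied.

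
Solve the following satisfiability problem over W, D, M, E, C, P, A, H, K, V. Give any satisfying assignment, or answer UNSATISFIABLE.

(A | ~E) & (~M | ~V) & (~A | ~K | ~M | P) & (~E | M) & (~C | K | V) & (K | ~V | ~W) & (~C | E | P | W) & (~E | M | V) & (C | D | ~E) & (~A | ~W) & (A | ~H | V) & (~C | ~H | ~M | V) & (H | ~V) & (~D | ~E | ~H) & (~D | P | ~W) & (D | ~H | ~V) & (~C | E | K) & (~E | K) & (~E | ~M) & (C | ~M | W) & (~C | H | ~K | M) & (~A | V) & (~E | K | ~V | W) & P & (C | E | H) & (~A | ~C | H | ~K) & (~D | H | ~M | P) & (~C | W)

Unit clause (P) forces P = True.
Set W = True.
  then (~A | ~W) forces A = False.
  then (A | ~E) forces E = False.
Set D = True.
Set M = True.
  then (~M | ~V) forces V = False.
  then (A | ~H | V) forces H = False.
  then (C | E | H) forces C = True.
  then (~C | K | V) forces K = True.
All clauses satisfied.

W = True, D = True, M = True, E = False, C = True, P = True, A = False, H = False, K = True, V = False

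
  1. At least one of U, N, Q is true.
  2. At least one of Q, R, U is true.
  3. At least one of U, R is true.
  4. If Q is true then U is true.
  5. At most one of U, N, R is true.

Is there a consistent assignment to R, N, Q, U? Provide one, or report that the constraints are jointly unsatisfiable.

R = False, N = False, Q = True, U = True

  (1) {U, N, Q}: 2 true — at least one ✓
  (2) {Q, R, U}: 2 true — at least one ✓
  (3) {U, R}: 1 true — at least one ✓
  (4) Q=T ⇒ U: T ✓
  (5) {U, N, R}: 1 true — at most one ✓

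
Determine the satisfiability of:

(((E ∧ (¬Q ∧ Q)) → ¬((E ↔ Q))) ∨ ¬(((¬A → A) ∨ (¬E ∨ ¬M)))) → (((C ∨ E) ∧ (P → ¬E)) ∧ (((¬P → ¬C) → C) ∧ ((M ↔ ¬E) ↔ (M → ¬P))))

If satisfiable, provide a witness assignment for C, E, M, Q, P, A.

C = True, E = True, M = False, Q = False, P = False, A = True

  (((E ∧ (¬Q ∧ Q)) → ¬((E ↔ Q))) ∨ ¬(((¬A → A) ∨ (¬E ∨ ¬M)))) → (((C ∨ E) ∧ (P → ¬E)) ∧ (((¬P → ¬C) → C) ∧ ((M ↔ ¬E) ↔ (M → ¬P)))) = True
    ((E ∧ (¬Q ∧ Q)) → ¬((E ↔ Q))) ∨ ¬(((¬A → A) ∨ (¬E ∨ ¬M))) = True
      (E ∧ (¬Q ∧ Q)) → ¬((E ↔ Q)) = True
        E ∧ (¬Q ∧ Q) = False
          ¬Q ∧ Q = False
            ¬Q = True
        ¬((E ↔ Q)) = True
          E ↔ Q = False
      ¬(((¬A → A) ∨ (¬E ∨ ¬M))) = False
        (¬A → A) ∨ (¬E ∨ ¬M) = True
          ¬A → A = True
            ¬A = False
          ¬E ∨ ¬M = True
            ¬E = False
            ¬M = True
    ((C ∨ E) ∧ (P → ¬E)) ∧ (((¬P → ¬C) → C) ∧ ((M ↔ ¬E) ↔ (M → ¬P))) = True
      (C ∨ E) ∧ (P → ¬E) = True
        C ∨ E = True
        P → ¬E = True
          ¬E = False
      ((¬P → ¬C) → C) ∧ ((M ↔ ¬E) ↔ (M → ¬P)) = True
        (¬P → ¬C) → C = True
          ¬P → ¬C = False
            ¬P = True
            ¬C = False
        (M ↔ ¬E) ↔ (M → ¬P) = True
          M ↔ ¬E = True
            ¬E = False
          M → ¬P = True
            ¬P = True
The formula evaluates to True.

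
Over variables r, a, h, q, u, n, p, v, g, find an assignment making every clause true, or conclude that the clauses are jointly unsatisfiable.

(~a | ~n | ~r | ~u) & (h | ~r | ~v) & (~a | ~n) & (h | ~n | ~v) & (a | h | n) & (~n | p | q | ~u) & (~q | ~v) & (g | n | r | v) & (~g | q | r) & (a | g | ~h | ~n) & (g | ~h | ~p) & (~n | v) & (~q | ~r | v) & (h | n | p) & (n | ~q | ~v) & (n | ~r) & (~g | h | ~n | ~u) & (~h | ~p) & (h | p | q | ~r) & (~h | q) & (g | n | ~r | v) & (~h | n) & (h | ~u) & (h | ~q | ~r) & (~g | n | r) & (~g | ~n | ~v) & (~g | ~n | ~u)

r=F, a=T, h=F, q=F, u=F, n=F, p=T, v=T, g=F

Set r = False.
Set a = True.
  then (~a | ~n) forces n = False.
  then (~h | n) forces h = False.
  then (h | ~u) forces u = False.
  then (~g | n | r) forces g = False.
  then (g | n | r | v) forces v = True.
  then (h | n | p) forces p = True.
  then (n | ~q | ~v) forces q = False.
All clauses satisfied.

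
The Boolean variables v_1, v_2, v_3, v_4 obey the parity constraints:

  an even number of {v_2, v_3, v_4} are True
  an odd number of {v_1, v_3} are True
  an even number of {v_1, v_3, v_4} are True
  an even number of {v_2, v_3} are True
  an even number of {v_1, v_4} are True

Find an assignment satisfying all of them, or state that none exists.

Adding constraints 1, 2, 3, 4 mod 2: every variable appears an even number of times on the left, so the left side is 0.
But the right sides sum to 1 (mod 2). 0 ≠ 1 — the system is inconsistent.

The formula is unsatisfiable.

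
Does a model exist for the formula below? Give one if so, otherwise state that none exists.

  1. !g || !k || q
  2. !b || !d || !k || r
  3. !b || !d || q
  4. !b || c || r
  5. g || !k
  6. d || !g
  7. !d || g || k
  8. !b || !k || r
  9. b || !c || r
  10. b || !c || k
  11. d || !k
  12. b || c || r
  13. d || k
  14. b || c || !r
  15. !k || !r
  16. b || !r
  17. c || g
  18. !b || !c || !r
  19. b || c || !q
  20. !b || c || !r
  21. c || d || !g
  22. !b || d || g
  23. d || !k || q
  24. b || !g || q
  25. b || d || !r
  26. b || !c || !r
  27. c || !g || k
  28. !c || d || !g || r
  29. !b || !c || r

UNSATISFIABLE

Case c = True:
  If b = True:
    (!b || !c || !r) forces r = False.
    clause (!b || !c || r) is falsified.
  If b = False:
    (b || !c || r) forces r = True.
    clause (b || !r) is falsified.
  Every sub-case reaches a contradiction.
Case c = False:
  (c || g) forces g = True.
  (d || !g) forces d = True.
  (c || !g || k) forces k = True.
  (!g || !k || q) forces q = True.
  (!k || !r) forces r = False.
  (!b || !d || !k || r) forces b = False.
  Clause (b || c || r) is falsified — contradiction.
Both cases fail, so the formula is unsatisfiable.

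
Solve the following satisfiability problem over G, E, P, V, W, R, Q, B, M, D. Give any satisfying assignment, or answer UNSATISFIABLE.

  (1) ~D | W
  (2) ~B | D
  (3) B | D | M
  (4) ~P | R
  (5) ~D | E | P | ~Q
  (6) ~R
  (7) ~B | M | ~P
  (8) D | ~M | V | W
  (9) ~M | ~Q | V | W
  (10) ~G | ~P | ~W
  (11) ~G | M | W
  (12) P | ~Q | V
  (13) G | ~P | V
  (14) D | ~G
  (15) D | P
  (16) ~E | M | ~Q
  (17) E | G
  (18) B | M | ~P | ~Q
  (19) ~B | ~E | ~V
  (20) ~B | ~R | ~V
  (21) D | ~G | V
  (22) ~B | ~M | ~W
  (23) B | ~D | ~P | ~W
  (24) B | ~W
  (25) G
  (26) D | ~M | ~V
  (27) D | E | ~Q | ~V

G=T, E=F, P=F, V=F, W=T, R=F, Q=F, B=T, M=F, D=T

Unit clause (~R) forces R = False.
Unit clause (G) forces G = True.
In (~P | R) only ~P is left, so P = False.
In (D | ~G) only D is left, so D = True.
In (~D | W) only W is left, so W = True.
In (B | ~W) only B is left, so B = True.
In (~B | ~M | ~W) only ~M is left, so M = False.
Set E = False.
  then (~D | E | P | ~Q) forces Q = False.
Set V = False.
All clauses satisfied.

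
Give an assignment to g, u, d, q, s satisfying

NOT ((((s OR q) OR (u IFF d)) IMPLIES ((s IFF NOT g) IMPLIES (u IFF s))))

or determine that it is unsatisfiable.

g = True, u = True, d = True, q = False, s = False

  NOT ((((s OR q) OR (u IFF d)) IMPLIES ((s IFF NOT g) IMPLIES (u IFF s)))) = True
    ((s OR q) OR (u IFF d)) IMPLIES ((s IFF NOT g) IMPLIES (u IFF s)) = False
      (s OR q) OR (u IFF d) = True
        s OR q = False
        u IFF d = True
      (s IFF NOT g) IMPLIES (u IFF s) = False
        s IFF NOT g = True
          NOT g = False
        u IFF s = False
The formula evaluates to True.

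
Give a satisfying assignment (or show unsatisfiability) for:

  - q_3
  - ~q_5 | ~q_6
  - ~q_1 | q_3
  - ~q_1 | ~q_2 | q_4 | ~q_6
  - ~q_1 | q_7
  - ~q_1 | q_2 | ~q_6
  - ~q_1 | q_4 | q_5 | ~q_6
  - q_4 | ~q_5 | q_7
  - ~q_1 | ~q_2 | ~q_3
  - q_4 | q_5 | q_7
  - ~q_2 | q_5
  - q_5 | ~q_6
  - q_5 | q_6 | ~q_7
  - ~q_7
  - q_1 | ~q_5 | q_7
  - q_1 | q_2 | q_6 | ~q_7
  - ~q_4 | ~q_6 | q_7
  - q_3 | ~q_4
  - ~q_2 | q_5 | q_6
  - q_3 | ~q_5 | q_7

Unit clause (q_3) forces q_3 = True.
Unit clause (~q_7) forces q_7 = False.
In (~q_1 | q_7) only ~q_1 is left, so q_1 = False.
In (q_1 | ~q_5 | q_7) only ~q_5 is left, so q_5 = False.
In (q_4 | q_5 | q_7) only q_4 is left, so q_4 = True.
In (~q_2 | q_5) only ~q_2 is left, so q_2 = False.
In (q_5 | ~q_6) only ~q_6 is left, so q_6 = False.
All clauses satisfied.

q_1 = False, q_2 = False, q_3 = True, q_4 = True, q_5 = False, q_6 = False, q_7 = False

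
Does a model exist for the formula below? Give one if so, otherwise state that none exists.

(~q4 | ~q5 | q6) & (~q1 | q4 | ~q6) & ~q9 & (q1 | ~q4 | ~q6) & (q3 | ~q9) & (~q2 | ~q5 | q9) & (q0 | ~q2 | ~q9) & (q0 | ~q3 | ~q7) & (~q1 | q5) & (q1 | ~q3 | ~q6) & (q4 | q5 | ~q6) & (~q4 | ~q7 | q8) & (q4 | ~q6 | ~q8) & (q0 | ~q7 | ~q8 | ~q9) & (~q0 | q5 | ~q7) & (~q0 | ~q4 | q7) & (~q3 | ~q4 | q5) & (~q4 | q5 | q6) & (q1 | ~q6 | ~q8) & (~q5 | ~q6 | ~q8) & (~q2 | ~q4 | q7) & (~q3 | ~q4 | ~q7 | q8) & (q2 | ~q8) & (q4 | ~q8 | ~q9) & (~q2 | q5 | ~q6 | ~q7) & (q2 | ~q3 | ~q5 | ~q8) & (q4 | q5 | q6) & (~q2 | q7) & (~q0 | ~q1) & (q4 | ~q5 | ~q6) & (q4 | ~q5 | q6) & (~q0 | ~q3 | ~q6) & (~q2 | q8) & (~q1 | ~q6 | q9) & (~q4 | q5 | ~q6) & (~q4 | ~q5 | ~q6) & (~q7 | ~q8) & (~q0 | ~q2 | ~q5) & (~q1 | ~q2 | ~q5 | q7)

No satisfying assignment exists.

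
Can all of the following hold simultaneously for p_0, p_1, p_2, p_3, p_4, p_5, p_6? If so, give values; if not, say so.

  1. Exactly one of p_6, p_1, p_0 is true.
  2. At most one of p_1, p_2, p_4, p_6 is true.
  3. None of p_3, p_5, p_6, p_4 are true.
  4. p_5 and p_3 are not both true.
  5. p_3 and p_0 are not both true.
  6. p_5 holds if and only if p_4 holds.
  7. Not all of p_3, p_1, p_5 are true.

p_0=T; p_1=F; p_2=F; p_3=F; p_4=F; p_5=F; p_6=F

  (1) {p_6, p_1, p_0}: 1 true — exactly one ✓
  (2) {p_1, p_2, p_4, p_6}: 0 true — at most one ✓
  (3) {p_3, p_5, p_6, p_4}: 0 true — none ✓
  (4) p_5=F, p_3=F — not both ✓
  (5) p_3=F, p_0=T — not both ✓
  (6) p_5=F, p_4=F — same ✓
  (7) {p_3, p_1, p_5}: 0/3 true — not all ✓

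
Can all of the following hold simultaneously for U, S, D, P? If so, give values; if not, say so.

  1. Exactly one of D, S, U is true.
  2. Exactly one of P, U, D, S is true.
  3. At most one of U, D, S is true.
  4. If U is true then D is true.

U=F, S=F, D=T, P=F

  (1) {D, S, U}: 1 true — exactly one ✓
  (2) {P, U, D, S}: 1 true — exactly one ✓
  (3) {U, D, S}: 1 true — at most one ✓
  (4) U=F ⇒ D: vacuous ✓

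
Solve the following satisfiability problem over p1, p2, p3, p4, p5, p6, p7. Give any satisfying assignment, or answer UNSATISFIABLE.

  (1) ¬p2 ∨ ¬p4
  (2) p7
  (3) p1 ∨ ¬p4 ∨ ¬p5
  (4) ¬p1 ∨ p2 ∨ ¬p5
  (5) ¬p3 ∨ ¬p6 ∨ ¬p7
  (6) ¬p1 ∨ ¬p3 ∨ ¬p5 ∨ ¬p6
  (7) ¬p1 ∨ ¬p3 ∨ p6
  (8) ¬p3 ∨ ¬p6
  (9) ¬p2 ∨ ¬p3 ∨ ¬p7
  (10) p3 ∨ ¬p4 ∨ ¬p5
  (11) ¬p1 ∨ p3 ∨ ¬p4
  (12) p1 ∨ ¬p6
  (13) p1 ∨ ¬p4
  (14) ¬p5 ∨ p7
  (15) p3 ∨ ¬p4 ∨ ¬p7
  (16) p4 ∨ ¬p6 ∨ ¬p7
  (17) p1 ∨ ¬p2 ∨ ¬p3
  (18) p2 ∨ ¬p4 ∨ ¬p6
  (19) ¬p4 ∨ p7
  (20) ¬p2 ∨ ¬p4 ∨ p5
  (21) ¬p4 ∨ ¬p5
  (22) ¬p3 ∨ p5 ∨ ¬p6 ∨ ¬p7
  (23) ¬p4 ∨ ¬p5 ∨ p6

Unit clause (p7) forces p7 = True.
Set p1 = False.
  then (p1 ∨ ¬p6) forces p6 = False.
  then (p1 ∨ ¬p4) forces p4 = False.
Set p2 = True.
  then (¬p2 ∨ ¬p3 ∨ ¬p7) forces p3 = False.
Set p5 = True.
All clauses satisfied.

p1=F; p2=T; p3=F; p4=F; p5=T; p6=F; p7=T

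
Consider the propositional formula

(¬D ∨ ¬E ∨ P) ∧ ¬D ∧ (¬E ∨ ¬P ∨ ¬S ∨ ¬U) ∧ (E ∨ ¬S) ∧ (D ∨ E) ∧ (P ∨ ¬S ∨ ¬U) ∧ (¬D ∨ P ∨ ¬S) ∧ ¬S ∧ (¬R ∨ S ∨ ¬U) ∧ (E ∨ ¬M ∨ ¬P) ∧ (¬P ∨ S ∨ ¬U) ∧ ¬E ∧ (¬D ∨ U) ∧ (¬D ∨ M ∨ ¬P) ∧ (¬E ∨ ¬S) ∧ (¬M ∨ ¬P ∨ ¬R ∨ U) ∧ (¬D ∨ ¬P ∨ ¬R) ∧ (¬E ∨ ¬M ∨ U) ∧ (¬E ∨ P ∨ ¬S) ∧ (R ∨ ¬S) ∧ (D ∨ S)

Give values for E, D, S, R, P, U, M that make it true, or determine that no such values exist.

Case E = True:
  Clause (¬E) is falsified — contradiction.
Case E = False:
  (¬D) forces D = False.
  Clause (D ∨ E) is falsified — contradiction.
Both cases fail, so the formula is unsatisfiable.

Unsatisfiable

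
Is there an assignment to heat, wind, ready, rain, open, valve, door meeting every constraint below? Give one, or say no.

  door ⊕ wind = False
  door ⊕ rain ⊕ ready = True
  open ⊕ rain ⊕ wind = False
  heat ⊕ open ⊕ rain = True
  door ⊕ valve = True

heat = True, wind = False, ready = True, rain = False, open = False, valve = True, door = False

door ⊕ wind = F ⊕ F = False ✓
door ⊕ rain ⊕ ready = F ⊕ F ⊕ T = True ✓
open ⊕ rain ⊕ wind = F ⊕ F ⊕ F = False ✓
heat ⊕ open ⊕ rain = T ⊕ F ⊕ F = True ✓
door ⊕ valve = F ⊕ T = True ✓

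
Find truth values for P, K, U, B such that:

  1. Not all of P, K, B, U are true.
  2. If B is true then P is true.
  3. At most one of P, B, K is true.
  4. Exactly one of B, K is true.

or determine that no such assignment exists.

P = False, K = True, U = True, B = False

  (1) {P, K, B, U}: 2/4 true — not all ✓
  (2) B=F ⇒ P: vacuous ✓
  (3) {P, B, K}: 1 true — at most one ✓
  (4) {B, K}: 1 true — exactly one ✓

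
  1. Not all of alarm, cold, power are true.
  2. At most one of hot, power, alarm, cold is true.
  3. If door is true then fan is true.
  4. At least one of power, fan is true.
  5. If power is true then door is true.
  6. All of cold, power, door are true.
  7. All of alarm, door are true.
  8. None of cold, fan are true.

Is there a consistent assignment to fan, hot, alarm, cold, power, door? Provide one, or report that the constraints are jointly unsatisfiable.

UNSATISFIABLE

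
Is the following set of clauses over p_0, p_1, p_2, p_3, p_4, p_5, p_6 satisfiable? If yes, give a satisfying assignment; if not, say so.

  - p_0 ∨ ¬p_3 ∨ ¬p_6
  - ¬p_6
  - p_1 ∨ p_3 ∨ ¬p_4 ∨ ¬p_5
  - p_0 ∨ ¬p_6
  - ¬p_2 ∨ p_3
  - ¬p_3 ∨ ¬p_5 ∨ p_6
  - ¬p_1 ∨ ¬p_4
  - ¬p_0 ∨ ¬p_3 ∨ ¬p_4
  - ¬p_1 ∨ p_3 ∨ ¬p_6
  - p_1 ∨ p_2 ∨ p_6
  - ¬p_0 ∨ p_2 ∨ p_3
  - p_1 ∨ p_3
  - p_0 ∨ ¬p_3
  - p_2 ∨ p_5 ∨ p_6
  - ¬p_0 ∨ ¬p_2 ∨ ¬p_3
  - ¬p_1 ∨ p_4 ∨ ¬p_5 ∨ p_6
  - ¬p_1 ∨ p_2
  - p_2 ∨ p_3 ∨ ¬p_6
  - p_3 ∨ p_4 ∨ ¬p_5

Unsatisfiable — no assignment works.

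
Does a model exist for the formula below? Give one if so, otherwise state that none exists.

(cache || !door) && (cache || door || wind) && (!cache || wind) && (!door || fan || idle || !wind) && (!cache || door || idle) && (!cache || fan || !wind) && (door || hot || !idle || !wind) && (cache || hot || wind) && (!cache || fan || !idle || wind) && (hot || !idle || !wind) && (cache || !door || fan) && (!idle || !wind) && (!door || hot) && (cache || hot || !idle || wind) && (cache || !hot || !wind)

wind = True, door = True, idle = False, hot = True, fan = True, cache = True

Try wind = False:
  (!cache || wind) forces cache = False.
  (cache || !door) forces door = False.
  clause (cache || door || wind) is falsified — backtrack.
So wind = True.
  then (!idle || !wind) forces idle = False.
Set door = True.
  then (cache || !door) forces cache = True.
  then (!door || fan || idle || !wind) forces fan = True.
  then (!door || hot) forces hot = True.
All clauses satisfied.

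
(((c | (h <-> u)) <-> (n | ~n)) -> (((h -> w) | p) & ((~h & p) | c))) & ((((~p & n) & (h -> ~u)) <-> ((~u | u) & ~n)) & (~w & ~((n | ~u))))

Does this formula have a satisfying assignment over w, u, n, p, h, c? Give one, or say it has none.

Case n = True: the conjunct ~((n | ~u)) becomes ~((True | ~u)) = False.
Case n = False: the formula simplifies to ((c | (h <-> u)) -> (((h -> w) | p) & ((~h & p) | c))) & (~((~u | u)) & (~w & ~(~u))).
  u = True: the conjunct ~((~u | u)) becomes ~((False | True)) = False.
  u = False: the conjunct ~((~u | u)) becomes ~((True | False)) = False.
Both cases fail — unsatisfiable.

No satisfying assignment exists.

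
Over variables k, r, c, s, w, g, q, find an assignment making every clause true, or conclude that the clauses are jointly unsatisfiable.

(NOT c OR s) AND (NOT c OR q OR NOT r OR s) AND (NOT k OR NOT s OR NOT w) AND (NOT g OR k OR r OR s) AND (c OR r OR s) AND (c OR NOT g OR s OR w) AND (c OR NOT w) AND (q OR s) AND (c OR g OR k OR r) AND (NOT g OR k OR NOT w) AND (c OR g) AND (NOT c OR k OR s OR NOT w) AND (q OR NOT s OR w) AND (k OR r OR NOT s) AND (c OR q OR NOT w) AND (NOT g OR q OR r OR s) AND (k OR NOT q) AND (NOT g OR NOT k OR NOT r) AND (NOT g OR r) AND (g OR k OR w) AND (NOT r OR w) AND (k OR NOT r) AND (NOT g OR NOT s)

k = True, r = False, c = True, s = True, w = False, g = False, q = True

Set k = True.
Set r = False.
  then (NOT g OR r) forces g = False.
  then (c OR g) forces c = True.
  then (NOT c OR s) forces s = True.
  then (NOT k OR NOT s OR NOT w) forces w = False.
  then (q OR NOT s OR w) forces q = True.
All clauses satisfied.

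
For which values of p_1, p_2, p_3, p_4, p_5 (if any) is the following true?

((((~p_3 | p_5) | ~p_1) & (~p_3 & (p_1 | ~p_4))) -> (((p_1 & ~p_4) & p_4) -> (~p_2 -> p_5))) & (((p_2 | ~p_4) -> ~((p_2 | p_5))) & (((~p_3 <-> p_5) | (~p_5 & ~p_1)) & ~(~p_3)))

p_1 = True, p_2 = False, p_3 = True, p_4 = False, p_5 = False

  (((~p_3 | p_5) | ~p_1) & (~p_3 & (p_1 | ~p_4))) -> (((p_1 & ~p_4) & p_4) -> (~p_2 -> p_5)) = True
    ((~p_3 | p_5) | ~p_1) & (~p_3 & (p_1 | ~p_4)) = False
      (~p_3 | p_5) | ~p_1 = False
        ~p_3 | p_5 = False
          ~p_3 = False
        ~p_1 = False
      ~p_3 & (p_1 | ~p_4) = False
        ~p_3 = False
        p_1 | ~p_4 = True
          ~p_4 = True
    ((p_1 & ~p_4) & p_4) -> (~p_2 -> p_5) = True
      (p_1 & ~p_4) & p_4 = False
        p_1 & ~p_4 = True
          ~p_4 = True
      ~p_2 -> p_5 = False
        ~p_2 = True
  ((p_2 | ~p_4) -> ~((p_2 | p_5))) & (((~p_3 <-> p_5) | (~p_5 & ~p_1)) & ~(~p_3)) = True
    (p_2 | ~p_4) -> ~((p_2 | p_5)) = True
      p_2 | ~p_4 = True
        ~p_4 = True
      ~((p_2 | p_5)) = True
        p_2 | p_5 = False
    ((~p_3 <-> p_5) | (~p_5 & ~p_1)) & ~(~p_3) = True
      (~p_3 <-> p_5) | (~p_5 & ~p_1) = True
        ~p_3 <-> p_5 = True
          ~p_3 = False
        ~p_5 & ~p_1 = False
          ~p_5 = True
          ~p_1 = False
      ~(~p_3) = True
        ~p_3 = False
Both conjuncts True, so the formula holds.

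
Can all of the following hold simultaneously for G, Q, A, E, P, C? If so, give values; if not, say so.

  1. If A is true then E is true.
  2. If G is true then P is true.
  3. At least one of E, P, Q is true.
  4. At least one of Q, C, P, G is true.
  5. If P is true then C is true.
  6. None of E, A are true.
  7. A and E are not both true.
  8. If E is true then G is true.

G = False; Q = True; A = False; E = False; P = False; C = True

  (1) A=F ⇒ E: vacuous ✓
  (2) G=F ⇒ P: vacuous ✓
  (3) {E, P, Q}: 1 true — at least one ✓
  (4) {Q, C, P, G}: 2 true — at least one ✓
  (5) P=F ⇒ C: vacuous ✓
  (6) {E, A}: 0 true — none ✓
  (7) A=F, E=F — not both ✓
  (8) E=F ⇒ G: vacuous ✓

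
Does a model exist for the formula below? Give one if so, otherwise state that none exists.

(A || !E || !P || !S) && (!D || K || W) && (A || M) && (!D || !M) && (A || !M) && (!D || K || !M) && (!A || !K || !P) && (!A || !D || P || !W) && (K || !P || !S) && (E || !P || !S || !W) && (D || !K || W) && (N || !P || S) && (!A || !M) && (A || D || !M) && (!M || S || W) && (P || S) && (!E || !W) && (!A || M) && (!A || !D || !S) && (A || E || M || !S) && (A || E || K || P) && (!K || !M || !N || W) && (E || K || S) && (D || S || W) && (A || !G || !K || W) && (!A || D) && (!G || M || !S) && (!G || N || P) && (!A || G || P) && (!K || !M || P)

UNSATISFIABLE

Case A = True:
  (!A || !M) forces M = False.
  Clause (!A || M) is falsified — contradiction.
Case A = False:
  (A || M) forces M = True.
  Clause (A || !M) is falsified — contradiction.
Both cases fail, so the formula is unsatisfiable.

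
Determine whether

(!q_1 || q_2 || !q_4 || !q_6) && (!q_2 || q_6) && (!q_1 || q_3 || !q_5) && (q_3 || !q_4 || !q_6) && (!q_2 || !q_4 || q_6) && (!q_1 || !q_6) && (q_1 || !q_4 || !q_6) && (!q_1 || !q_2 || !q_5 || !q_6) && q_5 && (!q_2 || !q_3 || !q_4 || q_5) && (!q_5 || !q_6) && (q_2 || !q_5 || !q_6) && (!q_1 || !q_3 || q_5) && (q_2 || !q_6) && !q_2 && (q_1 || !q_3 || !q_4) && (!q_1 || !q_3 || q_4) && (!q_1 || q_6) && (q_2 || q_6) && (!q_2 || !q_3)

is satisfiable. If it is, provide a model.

Case q_2 = True:
  Clause (!q_2) is falsified — contradiction.
Case q_2 = False:
  (q_5) forces q_5 = True.
  (!q_5 || !q_6) forces q_6 = False.
  Clause (q_2 || q_6) is falsified — contradiction.
Both cases fail, so the formula is unsatisfiable.

No satisfying assignment exists.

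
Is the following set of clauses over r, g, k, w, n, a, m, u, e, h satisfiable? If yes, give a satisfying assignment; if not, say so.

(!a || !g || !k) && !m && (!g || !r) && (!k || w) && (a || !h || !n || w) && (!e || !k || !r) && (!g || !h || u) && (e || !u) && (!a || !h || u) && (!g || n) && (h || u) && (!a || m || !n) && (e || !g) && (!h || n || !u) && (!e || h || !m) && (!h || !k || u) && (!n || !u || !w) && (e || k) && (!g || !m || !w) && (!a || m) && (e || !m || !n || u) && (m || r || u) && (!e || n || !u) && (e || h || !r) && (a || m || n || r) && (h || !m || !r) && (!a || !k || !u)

Unit clause (!m) forces m = False.
In (!a || m) only !a is left, so a = False.
Set r = True.
  then (!g || !r) forces g = False.
Try k = True:
  (!k || w) forces w = True.
  (!e || !k || !r) forces e = False.
  (e || !u) forces u = False.
  (h || u) forces h = True.
  clause (!h || !k || u) is falsified — backtrack.
So k = False.
  then (e || k) forces e = True.
Set w = True.
Set n = True.
  then (!n || !u || !w) forces u = False.
  then (h || u) forces h = True.
All clauses satisfied.

r = True; g = False; k = False; w = True; n = True; a = False; m = False; u = False; e = True; h = True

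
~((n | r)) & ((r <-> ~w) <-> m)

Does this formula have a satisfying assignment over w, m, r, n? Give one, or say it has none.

w = False; m = False; r = False; n = False

  ~((n | r)) = True
    n | r = False
  (r <-> ~w) <-> m = True
    r <-> ~w = False
      ~w = True
Both conjuncts True, so the formula holds.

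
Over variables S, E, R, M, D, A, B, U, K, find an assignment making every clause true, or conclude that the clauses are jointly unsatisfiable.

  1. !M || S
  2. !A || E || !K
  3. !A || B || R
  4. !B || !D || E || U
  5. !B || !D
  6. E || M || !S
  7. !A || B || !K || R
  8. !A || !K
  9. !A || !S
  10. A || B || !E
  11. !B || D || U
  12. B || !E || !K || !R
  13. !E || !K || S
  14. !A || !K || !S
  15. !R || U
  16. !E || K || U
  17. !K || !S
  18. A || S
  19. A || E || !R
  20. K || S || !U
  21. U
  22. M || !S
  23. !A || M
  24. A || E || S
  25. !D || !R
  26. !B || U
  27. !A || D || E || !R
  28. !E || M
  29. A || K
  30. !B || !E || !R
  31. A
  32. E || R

Unsatisfiable — no assignment works.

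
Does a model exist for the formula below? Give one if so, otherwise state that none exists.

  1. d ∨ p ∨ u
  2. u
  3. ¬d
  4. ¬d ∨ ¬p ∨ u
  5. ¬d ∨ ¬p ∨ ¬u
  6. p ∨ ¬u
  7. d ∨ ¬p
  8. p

Case u = True:
  (¬d) forces d = False.
  (p ∨ ¬u) forces p = True.
  Clause (d ∨ ¬p) is falsified — contradiction.
Case u = False:
  Clause (u) is falsified — contradiction.
Both cases fail, so the formula is unsatisfiable.

No satisfying assignment exists.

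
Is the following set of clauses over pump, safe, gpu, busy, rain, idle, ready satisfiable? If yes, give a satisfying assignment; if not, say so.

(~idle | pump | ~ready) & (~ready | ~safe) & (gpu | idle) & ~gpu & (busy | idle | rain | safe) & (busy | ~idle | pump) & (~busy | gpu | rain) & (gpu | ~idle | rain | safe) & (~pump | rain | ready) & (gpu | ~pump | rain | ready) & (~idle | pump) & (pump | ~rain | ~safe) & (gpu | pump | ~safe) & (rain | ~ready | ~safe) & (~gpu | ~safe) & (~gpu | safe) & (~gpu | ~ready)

pump: True, safe: False, gpu: False, busy: True, rain: True, idle: True, ready: True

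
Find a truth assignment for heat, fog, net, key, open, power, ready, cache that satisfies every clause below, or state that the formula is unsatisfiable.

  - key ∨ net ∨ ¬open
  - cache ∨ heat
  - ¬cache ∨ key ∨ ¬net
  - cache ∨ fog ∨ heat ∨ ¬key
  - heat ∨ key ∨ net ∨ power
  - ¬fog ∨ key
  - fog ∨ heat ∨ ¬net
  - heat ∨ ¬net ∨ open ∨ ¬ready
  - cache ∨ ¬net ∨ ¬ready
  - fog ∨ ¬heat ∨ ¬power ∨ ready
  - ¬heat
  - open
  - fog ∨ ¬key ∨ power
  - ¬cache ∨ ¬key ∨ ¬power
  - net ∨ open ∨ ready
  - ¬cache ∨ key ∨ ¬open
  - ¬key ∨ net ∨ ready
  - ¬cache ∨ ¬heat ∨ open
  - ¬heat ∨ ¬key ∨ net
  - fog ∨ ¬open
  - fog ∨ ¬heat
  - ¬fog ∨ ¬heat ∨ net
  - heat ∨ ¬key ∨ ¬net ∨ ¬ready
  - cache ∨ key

heat = False, fog = True, net = True, key = True, open = True, power = False, ready = False, cache = True

Unit clause (¬heat) forces heat = False.
Unit clause (open) forces open = True.
In (fog ∨ ¬open) only fog is left, so fog = True.
In (cache ∨ heat) only cache is left, so cache = True.
In (¬fog ∨ key) only key is left, so key = True.
In (¬cache ∨ ¬key ∨ ¬power) only ¬power is left, so power = False.
Set net = True.
  then (heat ∨ ¬key ∨ ¬net ∨ ¬ready) forces ready = False.
All clauses satisfied.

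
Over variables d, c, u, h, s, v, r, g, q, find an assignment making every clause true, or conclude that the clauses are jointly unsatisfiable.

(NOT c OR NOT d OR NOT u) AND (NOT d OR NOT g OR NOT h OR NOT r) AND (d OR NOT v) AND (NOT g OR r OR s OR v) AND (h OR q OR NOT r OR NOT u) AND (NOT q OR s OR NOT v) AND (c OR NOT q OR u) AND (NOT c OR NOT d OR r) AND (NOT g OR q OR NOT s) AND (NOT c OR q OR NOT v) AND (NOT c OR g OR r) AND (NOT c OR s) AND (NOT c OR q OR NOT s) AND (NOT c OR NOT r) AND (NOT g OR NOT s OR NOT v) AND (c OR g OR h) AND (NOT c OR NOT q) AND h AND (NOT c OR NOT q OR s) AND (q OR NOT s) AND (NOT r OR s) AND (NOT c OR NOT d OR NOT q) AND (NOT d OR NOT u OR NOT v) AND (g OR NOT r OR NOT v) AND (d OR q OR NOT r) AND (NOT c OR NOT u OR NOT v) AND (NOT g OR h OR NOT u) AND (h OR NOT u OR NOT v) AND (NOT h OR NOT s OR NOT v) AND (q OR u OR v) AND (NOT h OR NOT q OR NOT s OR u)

d = False, c = False, u = True, h = True, s = False, v = False, r = False, g = False, q = True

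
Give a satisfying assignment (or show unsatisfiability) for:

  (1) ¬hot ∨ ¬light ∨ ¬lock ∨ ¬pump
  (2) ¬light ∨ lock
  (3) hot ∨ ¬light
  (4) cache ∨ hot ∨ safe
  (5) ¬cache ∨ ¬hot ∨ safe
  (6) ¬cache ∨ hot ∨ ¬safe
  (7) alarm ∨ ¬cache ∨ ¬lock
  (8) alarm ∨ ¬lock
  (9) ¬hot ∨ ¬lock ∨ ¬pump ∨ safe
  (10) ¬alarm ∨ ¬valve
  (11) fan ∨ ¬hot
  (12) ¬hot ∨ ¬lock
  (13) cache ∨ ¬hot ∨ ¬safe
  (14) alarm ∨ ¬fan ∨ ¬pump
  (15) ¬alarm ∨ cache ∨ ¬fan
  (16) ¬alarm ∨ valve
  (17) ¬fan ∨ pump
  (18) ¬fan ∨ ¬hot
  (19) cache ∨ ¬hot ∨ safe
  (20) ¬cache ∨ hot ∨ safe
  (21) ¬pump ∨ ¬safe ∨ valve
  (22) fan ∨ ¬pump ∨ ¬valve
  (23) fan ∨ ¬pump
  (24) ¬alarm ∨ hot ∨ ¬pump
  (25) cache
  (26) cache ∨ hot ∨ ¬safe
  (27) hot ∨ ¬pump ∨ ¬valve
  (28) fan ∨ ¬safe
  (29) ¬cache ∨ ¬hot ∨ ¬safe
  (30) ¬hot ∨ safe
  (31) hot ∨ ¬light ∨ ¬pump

Case hot = True:
  (fan ∨ ¬hot) forces fan = True.
  Clause (¬fan ∨ ¬hot) is falsified — contradiction.
Case hot = False:
  (hot ∨ ¬light) forces light = False.
  (cache) forces cache = True.
  (¬cache ∨ hot ∨ ¬safe) forces safe = False.
  Clause (¬cache ∨ hot ∨ safe) is falsified — contradiction.
Both cases fail, so the formula is unsatisfiable.

Unsatisfiable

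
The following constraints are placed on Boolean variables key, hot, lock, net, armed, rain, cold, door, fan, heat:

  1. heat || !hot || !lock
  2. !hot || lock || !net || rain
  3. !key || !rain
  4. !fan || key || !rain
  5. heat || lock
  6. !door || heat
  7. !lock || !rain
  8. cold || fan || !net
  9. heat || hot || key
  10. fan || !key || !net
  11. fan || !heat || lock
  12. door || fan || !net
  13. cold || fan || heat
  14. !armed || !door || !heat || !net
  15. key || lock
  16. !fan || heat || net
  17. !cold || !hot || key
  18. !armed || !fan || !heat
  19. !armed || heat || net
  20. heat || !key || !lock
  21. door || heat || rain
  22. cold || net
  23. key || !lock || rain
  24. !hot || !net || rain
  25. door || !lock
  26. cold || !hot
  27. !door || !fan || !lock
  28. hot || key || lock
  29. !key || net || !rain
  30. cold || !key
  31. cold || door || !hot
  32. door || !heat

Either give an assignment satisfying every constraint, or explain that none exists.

key = True, hot = True, lock = True, net = False, armed = True, rain = False, cold = True, door = True, fan = False, heat = True

Try key = False:
  (key || lock) forces lock = True.
  (!lock || !rain) forces rain = False.
  clause (key || !lock || rain) is falsified — backtrack.
So key = True.
  then (!key || !rain) forces rain = False.
  then (cold || !key) forces cold = True.
Set hot = True.
  then (!hot || !net || rain) forces net = False.
Set lock = True.
  then (heat || !hot || !lock) forces heat = True.
  then (door || !lock) forces door = True.
  then (!door || !fan || !lock) forces fan = False.
Set armed = True.
All clauses satisfied.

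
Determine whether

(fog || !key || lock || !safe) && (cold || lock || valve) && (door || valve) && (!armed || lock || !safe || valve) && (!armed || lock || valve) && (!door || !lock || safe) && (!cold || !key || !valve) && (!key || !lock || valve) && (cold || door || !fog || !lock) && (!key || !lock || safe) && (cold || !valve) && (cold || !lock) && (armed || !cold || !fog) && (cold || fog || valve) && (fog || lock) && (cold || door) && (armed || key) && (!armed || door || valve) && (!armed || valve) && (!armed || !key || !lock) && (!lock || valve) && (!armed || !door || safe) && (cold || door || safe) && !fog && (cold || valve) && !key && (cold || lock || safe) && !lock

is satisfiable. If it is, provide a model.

Unsatisfiable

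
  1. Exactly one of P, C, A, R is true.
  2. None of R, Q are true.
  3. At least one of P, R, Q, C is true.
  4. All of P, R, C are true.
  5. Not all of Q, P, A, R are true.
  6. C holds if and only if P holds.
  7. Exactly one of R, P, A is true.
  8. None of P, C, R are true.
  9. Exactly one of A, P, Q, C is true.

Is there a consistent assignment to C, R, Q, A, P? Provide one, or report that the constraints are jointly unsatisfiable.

Case C = True:
  Constraint (8) is violated (C=T) — contradiction.
Case C = False:
  Constraint (4) is violated (C=F) — contradiction.
Both cases fail — unsatisfiable.

Unsatisfiable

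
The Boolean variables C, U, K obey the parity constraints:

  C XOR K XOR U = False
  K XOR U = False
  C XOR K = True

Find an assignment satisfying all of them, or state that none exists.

C: False, U: True, K: True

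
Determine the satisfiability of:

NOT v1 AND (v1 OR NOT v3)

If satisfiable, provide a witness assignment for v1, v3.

v1 = False; v3 = False

  NOT v1 = True
  v1 OR NOT v3 = True
    NOT v3 = True
Both conjuncts True, so the formula holds.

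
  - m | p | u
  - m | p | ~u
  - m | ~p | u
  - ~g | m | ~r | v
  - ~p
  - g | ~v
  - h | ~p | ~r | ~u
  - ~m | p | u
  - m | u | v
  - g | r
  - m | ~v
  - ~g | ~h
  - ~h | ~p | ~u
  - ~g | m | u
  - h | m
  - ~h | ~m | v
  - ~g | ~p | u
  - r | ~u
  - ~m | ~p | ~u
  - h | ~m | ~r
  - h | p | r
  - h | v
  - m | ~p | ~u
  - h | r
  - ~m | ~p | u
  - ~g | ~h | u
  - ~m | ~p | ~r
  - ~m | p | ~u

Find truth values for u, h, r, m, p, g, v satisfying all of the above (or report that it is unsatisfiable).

Case u = True:
  (~p) forces p = False.
  (m | p | ~u) forces m = True.
  Clause (~m | p | ~u) is falsified — contradiction.
Case u = False:
  (~p) forces p = False.
  (m | p | u) forces m = True.
  Clause (~m | p | u) is falsified — contradiction.
Both cases fail, so the formula is unsatisfiable.

Unsatisfiable — no assignment works.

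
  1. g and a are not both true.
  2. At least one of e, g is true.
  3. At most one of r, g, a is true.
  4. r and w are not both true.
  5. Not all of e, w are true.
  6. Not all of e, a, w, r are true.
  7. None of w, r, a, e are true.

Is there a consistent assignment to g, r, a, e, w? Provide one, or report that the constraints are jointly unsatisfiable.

g: True; r: False; a: False; e: False; w: False

  (1) g=T, a=F — not both ✓
  (2) {e, g}: 1 true — at least one ✓
  (3) {r, g, a}: 1 true — at most one ✓
  (4) r=F, w=F — not both ✓
  (5) {e, w}: 0/2 true — not all ✓
  (6) {e, a, w, r}: 0/4 true — not all ✓
  (7) {w, r, a, e}: 0 true — none ✓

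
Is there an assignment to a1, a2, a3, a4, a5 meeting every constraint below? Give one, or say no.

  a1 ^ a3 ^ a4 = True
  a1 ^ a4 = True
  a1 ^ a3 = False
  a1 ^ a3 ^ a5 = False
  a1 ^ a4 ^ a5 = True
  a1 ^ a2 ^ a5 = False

a1=F; a2=F; a3=F; a4=T; a5=F

a1 ^ a3 ^ a4 = F ^ F ^ T = True ✓
a1 ^ a4 = F ^ T = True ✓
a1 ^ a3 = F ^ F = False ✓
a1 ^ a3 ^ a5 = F ^ F ^ F = False ✓
a1 ^ a4 ^ a5 = F ^ T ^ F = True ✓
a1 ^ a2 ^ a5 = F ^ F ^ F = False ✓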